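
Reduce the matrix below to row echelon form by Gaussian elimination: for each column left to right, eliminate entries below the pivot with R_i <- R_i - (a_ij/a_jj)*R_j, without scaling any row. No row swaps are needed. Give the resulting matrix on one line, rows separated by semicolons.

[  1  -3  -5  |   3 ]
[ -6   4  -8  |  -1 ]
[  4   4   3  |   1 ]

REF = [1 -3 -5 3; 0 -14 -38 17; 0 0 -143/7 59/7]

Forward elimination:
R2 <- R2 - (-6)*R1:  [   0  -14  -38   17 ]
R3 <- R3 - (4)*R1:  [   0   16   23  -11 ]
R3 <- R3 - (-8/7)*R2:  [      0       0  -143/7    59/7 ]
Row echelon form:
[ 1   -3      -5  |     3 ]
[ 0  -14     -38  |    17 ]
[ 0    0  -143/7  |  59/7 ]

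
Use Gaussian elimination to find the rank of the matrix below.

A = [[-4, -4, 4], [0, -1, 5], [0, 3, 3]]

rank(A) = 3

Row reduction:
R3 <- R3 - (-3)*R2:  [  0   0  18 ]
Row echelon form:
[ -4  -4   4 ]
[  0  -1   5 ]
[  0   0  18 ]
Nonzero rows / pivot columns: 3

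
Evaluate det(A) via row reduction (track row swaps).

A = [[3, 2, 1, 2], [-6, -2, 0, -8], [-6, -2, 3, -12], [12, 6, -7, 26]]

Forward elimination:
R2 <- R2 - (-2)*R1:  [  0   2   2  -4 ]
R3 <- R3 - (-2)*R1:  [  0   2   5  -8 ]
R4 <- R4 - (4)*R1:  [   0   -2  -11   18 ]
R3 <- R3 - (1)*R2:  [  0   0   3  -4 ]
R4 <- R4 - (-1)*R2:  [  0   0  -9  14 ]
R4 <- R4 - (-3)*R3:  [ 0  0  0  2 ]
Upper-triangular form:
[ 3  2  1   2 ]
[ 0  2  2  -4 ]
[ 0  0  3  -4 ]
[ 0  0  0   2 ]
det(A) = (-1)^0 * (3) * (2) * (3) * (2) = 36  (0 row swaps -> sign +1)

det(A) = 36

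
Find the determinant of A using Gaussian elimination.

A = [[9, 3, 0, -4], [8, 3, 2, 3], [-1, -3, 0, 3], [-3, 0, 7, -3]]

Forward elimination:
R2 <- R2 - (8/9)*R1:  [    0   1/3     2  59/9 ]
R3 <- R3 - (-1/9)*R1:  [    0  -8/3     0  23/9 ]
R4 <- R4 - (-1/3)*R1:  [     0      1      7  -13/3 ]
R3 <- R3 - (-8)*R2:  [  0   0  16  55 ]
R4 <- R4 - (3)*R2:  [   0    0    1  -24 ]
R4 <- R4 - (1/16)*R3:  [       0        0        0  -439/16 ]
Upper-triangular form:
[ 9    3   0       -4 ]
[ 0  1/3   2     59/9 ]
[ 0    0  16       55 ]
[ 0    0   0  -439/16 ]
det(A) = (-1)^0 * (9) * (1/3) * (16) * (-439/16) = -1317  (0 row swaps -> sign +1)

det(A) = -1317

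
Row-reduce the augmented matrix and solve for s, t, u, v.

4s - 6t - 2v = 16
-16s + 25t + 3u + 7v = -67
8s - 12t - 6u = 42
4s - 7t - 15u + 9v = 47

(3, -2, 1, 4)

Forward elimination on [A|b]:
R2 <- R2 - (-4)*R1:  [  0   1   3  -1  -3 ]
R3 <- R3 - (2)*R1:  [  0   0  -6   4  10 ]
R4 <- R4 - (1)*R1:  [   0   -1  -15   11   31 ]
R4 <- R4 - (-1)*R2:  [   0    0  -12   10   28 ]
R4 <- R4 - (2)*R3:  [ 0  0  0  2  8 ]
Row echelon form:
[ 4  -6   0  -2  |  16 ]
[ 0   1   3  -1  |  -3 ]
[ 0   0  -6   4  |  10 ]
[ 0   0   0   2  |   8 ]
Back-substitution:
v = (8) / 2 = 4
u = (10 - (4)*(4)) / -6 = 1
t = (-3 - (3)*(1) - (-1)*(4)) / 1 = -2
s = (16 - (-6)*(-2) - (-2)*(4)) / 4 = 3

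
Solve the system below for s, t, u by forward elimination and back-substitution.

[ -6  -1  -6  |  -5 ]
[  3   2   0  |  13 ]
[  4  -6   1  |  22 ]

(5, -1, -4)

Forward elimination on [A|b]:
R2 <- R2 - (-1/2)*R1:  [    0   3/2    -3  21/2 ]
R3 <- R3 - (-2/3)*R1:  [     0  -20/3     -3   56/3 ]
R3 <- R3 - (-40/9)*R2:  [     0      0  -49/3  196/3 ]
Row echelon form:
[ -6   -1     -6  |     -5 ]
[  0  3/2     -3  |   21/2 ]
[  0    0  -49/3  |  196/3 ]
Back-substitution:
u = (196/3) / (-49/3) = -4
t = (21/2 - (-3)*(-4)) / (3/2) = -1
s = (-5 - (-1)*(-1) - (-6)*(-4)) / -6 = 5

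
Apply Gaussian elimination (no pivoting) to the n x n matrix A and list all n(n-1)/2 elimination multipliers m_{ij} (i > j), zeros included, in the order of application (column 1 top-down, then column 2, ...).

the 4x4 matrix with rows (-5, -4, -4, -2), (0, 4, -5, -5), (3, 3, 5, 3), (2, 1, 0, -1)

Forward elimination:
R2: entry in column 1 is already 0 -> m_{21} = 0 (no row operation needed)
R3 <- R3 - (-3/5)*R1:  [    0   3/5  13/5   9/5 ]
R4 <- R4 - (-2/5)*R1:  [    0  -3/5  -8/5  -9/5 ]
R3 <- R3 - (3/20)*R2:  [     0      0  67/20  51/20 ]
R4 <- R4 - (-3/20)*R2:  [      0       0  -47/20  -51/20 ]
R4 <- R4 - (-47/67)*R3:  [      0       0       0  -51/67 ]
Multipliers (in order of application): m_{21} = 0, m_{31} = -3/5, m_{41} = -2/5, m_{32} = 3/20, m_{42} = -3/20, m_{43} = -47/67

multipliers: 0, -3/5, -2/5, 3/20, -3/20, -47/67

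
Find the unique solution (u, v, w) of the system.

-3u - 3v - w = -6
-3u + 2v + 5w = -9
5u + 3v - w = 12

Forward elimination on [A|b]:
R2 <- R2 - (1)*R1:  [  0   5   6  -3 ]
R3 <- R3 - (-5/3)*R1:  [    0    -2  -8/3     2 ]
R3 <- R3 - (-2/5)*R2:  [     0      0  -4/15    4/5 ]
Row echelon form:
[ -3  -3     -1  |   -6 ]
[  0   5      6  |   -3 ]
[  0   0  -4/15  |  4/5 ]
Back-substitution:
w = (4/5) / (-4/15) = -3
v = (-3 - (6)*(-3)) / 5 = 3
u = (-6 - (-3)*(3) - (-1)*(-3)) / -3 = 0

(0, 3, -3)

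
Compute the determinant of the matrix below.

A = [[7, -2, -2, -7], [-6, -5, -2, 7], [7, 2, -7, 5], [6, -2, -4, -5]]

Forward elimination:
R2 <- R2 - (-6/7)*R1:  [     0  -47/7  -26/7      1 ]
R3 <- R3 - (1)*R1:  [  0   4  -5  12 ]
R4 <- R4 - (6/7)*R1:  [     0   -2/7  -16/7      1 ]
R3 <- R3 - (-28/47)*R2:  [       0        0  -339/47   592/47 ]
R4 <- R4 - (2/47)*R2:  [       0        0  -100/47    45/47 ]
R4 <- R4 - (100/339)*R3:  [        0         0         0  -935/339 ]
Upper-triangular form:
[ 7     -2       -2        -7 ]
[ 0  -47/7    -26/7         1 ]
[ 0      0  -339/47    592/47 ]
[ 0      0        0  -935/339 ]
det(A) = (-1)^0 * (7) * (-47/7) * (-339/47) * (-935/339) = -935  (0 row swaps -> sign +1)

det(A) = -935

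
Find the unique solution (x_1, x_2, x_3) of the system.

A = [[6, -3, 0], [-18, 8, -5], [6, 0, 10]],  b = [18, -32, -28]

Forward elimination on [A|b]:
R2 <- R2 - (-3)*R1:  [  0  -1  -5  22 ]
R3 <- R3 - (1)*R1:  [   0    3   10  -46 ]
R3 <- R3 - (-3)*R2:  [  0   0  -5  20 ]
Row echelon form:
[ 6  -3   0  |  18 ]
[ 0  -1  -5  |  22 ]
[ 0   0  -5  |  20 ]
Back-substitution:
x_3 = (20) / -5 = -4
x_2 = (22 - (-5)*(-4)) / -1 = -2
x_1 = (18 - (-3)*(-2)) / 6 = 2

(2, -2, -4)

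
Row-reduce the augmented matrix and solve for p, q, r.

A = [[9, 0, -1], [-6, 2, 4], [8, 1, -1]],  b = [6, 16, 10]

(1, 5, 3)

Forward elimination on [A|b]:
R2 <- R2 - (-2/3)*R1:  [    0     2  10/3    20 ]
R3 <- R3 - (8/9)*R1:  [    0     1  -1/9  14/3 ]
R3 <- R3 - (1/2)*R2:  [     0      0  -16/9  -16/3 ]
Row echelon form:
[ 9  0     -1  |      6 ]
[ 0  2   10/3  |     20 ]
[ 0  0  -16/9  |  -16/3 ]
Back-substitution:
r = (-16/3) / (-16/9) = 3
q = (20 - (10/3)*(3)) / 2 = 5
p = (6 - (-1)*(3)) / 9 = 1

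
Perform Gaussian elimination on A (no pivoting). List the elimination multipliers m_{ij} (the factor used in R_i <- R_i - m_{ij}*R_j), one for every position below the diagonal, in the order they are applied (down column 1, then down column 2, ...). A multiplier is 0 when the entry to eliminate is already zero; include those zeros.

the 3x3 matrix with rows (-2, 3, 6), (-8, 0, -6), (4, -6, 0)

Forward elimination:
R2 <- R2 - (4)*R1:  [   0  -12  -30 ]
R3 <- R3 - (-2)*R1:  [  0   0  12 ]
R3: entry in column 2 is already 0 -> m_{32} = 0 (no row operation needed)
Multipliers (in order of application): m_{21} = 4, m_{31} = -2, m_{32} = 0

multipliers: 4, -2, 0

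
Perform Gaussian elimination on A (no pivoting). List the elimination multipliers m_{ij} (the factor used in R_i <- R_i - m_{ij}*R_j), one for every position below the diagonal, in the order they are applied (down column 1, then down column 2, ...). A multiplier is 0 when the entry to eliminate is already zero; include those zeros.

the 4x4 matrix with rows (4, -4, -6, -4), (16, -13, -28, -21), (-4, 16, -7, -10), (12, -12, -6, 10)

Forward elimination:
R2 <- R2 - (4)*R1:  [  0   3  -4  -5 ]
R3 <- R3 - (-1)*R1:  [   0   12  -13  -14 ]
R4 <- R4 - (3)*R1:  [  0   0  12  22 ]
R3 <- R3 - (4)*R2:  [ 0  0  3  6 ]
R4: entry in column 2 is already 0 -> m_{42} = 0 (no row operation needed)
R4 <- R4 - (4)*R3:  [  0   0   0  -2 ]
Multipliers (in order of application): m_{21} = 4, m_{31} = -1, m_{41} = 3, m_{32} = 4, m_{42} = 0, m_{43} = 4

multipliers: 4, -1, 3, 4, 0, 4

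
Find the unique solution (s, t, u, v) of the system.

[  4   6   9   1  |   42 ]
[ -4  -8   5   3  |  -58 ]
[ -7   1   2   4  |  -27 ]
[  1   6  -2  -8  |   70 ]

Forward elimination on [A|b]:
R2 <- R2 - (-1)*R1:  [   0   -2   14    4  -16 ]
R3 <- R3 - (-7/4)*R1:  [    0  23/2  71/4  23/4  93/2 ]
R4 <- R4 - (1/4)*R1:  [     0    9/2  -17/4  -33/4  119/2 ]
R3 <- R3 - (-23/4)*R2:  [     0      0  393/4  115/4  -91/2 ]
R4 <- R4 - (-9/4)*R2:  [     0      0  109/4    3/4   47/2 ]
R4 <- R4 - (109/393)*R3:  [         0          0          0  -2839/393  14195/393 ]
Row echelon form:
[ 4   6      9          1  |         42 ]
[ 0  -2     14          4  |        -16 ]
[ 0   0  393/4      115/4  |      -91/2 ]
[ 0   0      0  -2839/393  |  14195/393 ]
Back-substitution:
v = (14195/393) / (-2839/393) = -5
u = (-91/2 - (115/4)*(-5)) / (393/4) = 1
t = (-16 - (14)*(1) - (4)*(-5)) / -2 = 5
s = (42 - (6)*(5) - (9)*(1) - (1)*(-5)) / 4 = 2

(2, 5, 1, -5)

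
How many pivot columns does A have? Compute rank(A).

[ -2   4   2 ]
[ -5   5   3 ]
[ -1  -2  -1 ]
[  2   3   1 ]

Row reduction:
R2 <- R2 - (5/2)*R1:  [  0  -5  -2 ]
R3 <- R3 - (1/2)*R1:  [  0  -4  -2 ]
R4 <- R4 - (-1)*R1:  [ 0  7  3 ]
R3 <- R3 - (4/5)*R2:  [    0     0  -2/5 ]
R4 <- R4 - (-7/5)*R2:  [   0    0  1/5 ]
R4 <- R4 - (-1/2)*R3:  [ 0  0  0 ]
Row echelon form:
[ -2   4     2 ]
[  0  -5    -2 ]
[  0   0  -2/5 ]
[  0   0     0 ]
Nonzero rows / pivot columns: 3

rank(A) = 3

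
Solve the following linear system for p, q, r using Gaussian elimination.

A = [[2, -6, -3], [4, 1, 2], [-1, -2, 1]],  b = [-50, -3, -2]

(-4, 5, 4)

Forward elimination on [A|b]:
R2 <- R2 - (2)*R1:  [  0  13   8  97 ]
R3 <- R3 - (-1/2)*R1:  [    0    -5  -1/2   -27 ]
R3 <- R3 - (-5/13)*R2:  [      0       0   67/26  134/13 ]
Row echelon form:
[ 2  -6     -3  |     -50 ]
[ 0  13      8  |      97 ]
[ 0   0  67/26  |  134/13 ]
Back-substitution:
r = (134/13) / (67/26) = 4
q = (97 - (8)*(4)) / 13 = 5
p = (-50 - (-6)*(5) - (-3)*(4)) / 2 = -4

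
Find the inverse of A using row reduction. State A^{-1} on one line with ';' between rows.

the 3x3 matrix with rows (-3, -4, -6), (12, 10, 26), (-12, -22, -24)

Gauss-Jordan on [A | I]:
R1 <- (1/-3)*R1:  [    1   4/3     2  |  -1/3     0     0 ]
R2 <- R2 - (12)*R1:  [  0  -6   2  |   4   1   0 ]
R3 <- R3 - (-12)*R1:  [  0  -6   0  |  -4   0   1 ]
R2 <- (1/-6)*R2:  [    0     1  -1/3  |  -2/3  -1/6     0 ]
R1 <- R1 - (4/3)*R2:  [    1     0  22/9  |   5/9   2/9     0 ]
R3 <- R3 - (-6)*R2:  [  0   0  -2  |  -8  -1   1 ]
R3 <- (1/-2)*R3:  [    0     0     1  |     4   1/2  -1/2 ]
R1 <- R1 - (22/9)*R3:  [     1      0      0  |  -83/9     -1   11/9 ]
R2 <- R2 - (-1/3)*R3:  [    0     1     0  |   2/3     0  -1/6 ]
Right block of [I | A^{-1}] is the inverse:
[ -83/9   -1  11/9 ]
[   2/3    0  -1/6 ]
[     4  1/2  -1/2 ]

inverse = [-83/9 -1 11/9; 2/3 0 -1/6; 4 1/2 -1/2]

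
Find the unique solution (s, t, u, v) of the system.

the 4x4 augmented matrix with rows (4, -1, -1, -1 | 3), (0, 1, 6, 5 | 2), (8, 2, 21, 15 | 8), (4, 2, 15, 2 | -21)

Forward elimination on [A|b]:
R3 <- R3 - (2)*R1:  [  0   4  23  17   2 ]
R4 <- R4 - (1)*R1:  [   0    3   16    3  -24 ]
R3 <- R3 - (4)*R2:  [  0   0  -1  -3  -6 ]
R4 <- R4 - (3)*R2:  [   0    0   -2  -12  -30 ]
R4 <- R4 - (2)*R3:  [   0    0    0   -6  -18 ]
Row echelon form:
[ 4  -1  -1  -1  |    3 ]
[ 0   1   6   5  |    2 ]
[ 0   0  -1  -3  |   -6 ]
[ 0   0   0  -6  |  -18 ]
Back-substitution:
v = (-18) / -6 = 3
u = (-6 - (-3)*(3)) / -1 = -3
t = (2 - (6)*(-3) - (5)*(3)) / 1 = 5
s = (3 - (-1)*(5) - (-1)*(-3) - (-1)*(3)) / 4 = 2

(2, 5, -3, 3)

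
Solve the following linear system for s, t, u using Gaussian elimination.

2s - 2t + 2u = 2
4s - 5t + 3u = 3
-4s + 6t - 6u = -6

Forward elimination on [A|b]:
R2 <- R2 - (2)*R1:  [  0  -1  -1  -1 ]
R3 <- R3 - (-2)*R1:  [  0   2  -2  -2 ]
R3 <- R3 - (-2)*R2:  [  0   0  -4  -4 ]
Row echelon form:
[ 2  -2   2  |   2 ]
[ 0  -1  -1  |  -1 ]
[ 0   0  -4  |  -4 ]
Back-substitution:
u = (-4) / -4 = 1
t = (-1 - (-1)*(1)) / -1 = 0
s = (2 - (-2)*(0) - (2)*(1)) / 2 = 0

(0, 0, 1)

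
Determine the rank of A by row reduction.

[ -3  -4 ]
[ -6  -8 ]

rank(A) = 1

Row reduction:
R2 <- R2 - (2)*R1:  [ 0  0 ]
Row echelon form:
[ -3  -4 ]
[  0   0 ]
Nonzero rows / pivot columns: 1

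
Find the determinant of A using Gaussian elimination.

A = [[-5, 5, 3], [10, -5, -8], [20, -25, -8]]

det(A) = -50

Forward elimination:
R2 <- R2 - (-2)*R1:  [  0   5  -2 ]
R3 <- R3 - (-4)*R1:  [  0  -5   4 ]
R3 <- R3 - (-1)*R2:  [ 0  0  2 ]
Upper-triangular form:
[ -5  5   3 ]
[  0  5  -2 ]
[  0  0   2 ]
det(A) = (-1)^0 * (-5) * (5) * (2) = -50  (0 row swaps -> sign +1)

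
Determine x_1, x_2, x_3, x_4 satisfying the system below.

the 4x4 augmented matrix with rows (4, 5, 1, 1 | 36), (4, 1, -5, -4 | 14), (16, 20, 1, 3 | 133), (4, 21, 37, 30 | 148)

Forward elimination on [A|b]:
R2 <- R2 - (1)*R1:  [   0   -4   -6   -5  -22 ]
R3 <- R3 - (4)*R1:  [   0    0   -3   -1  -11 ]
R4 <- R4 - (1)*R1:  [   0   16   36   29  112 ]
R4 <- R4 - (-4)*R2:  [  0   0  12   9  24 ]
R4 <- R4 - (-4)*R3:  [   0    0    0    5  -20 ]
Row echelon form:
[ 4   5   1   1  |   36 ]
[ 0  -4  -6  -5  |  -22 ]
[ 0   0  -3  -1  |  -11 ]
[ 0   0   0   5  |  -20 ]
Back-substitution:
x_4 = (-20) / 5 = -4
x_3 = (-11 - (-1)*(-4)) / -3 = 5
x_2 = (-22 - (-6)*(5) - (-5)*(-4)) / -4 = 3
x_1 = (36 - (5)*(3) - (1)*(5) - (1)*(-4)) / 4 = 5

(5, 3, 5, -4)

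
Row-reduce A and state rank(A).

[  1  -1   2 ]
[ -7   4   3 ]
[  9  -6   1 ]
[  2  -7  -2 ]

rank(A) = 3

Row reduction:
R2 <- R2 - (-7)*R1:  [  0  -3  17 ]
R3 <- R3 - (9)*R1:  [   0    3  -17 ]
R4 <- R4 - (2)*R1:  [  0  -5  -6 ]
R3 <- R3 - (-1)*R2:  [ 0  0  0 ]
R4 <- R4 - (5/3)*R2:  [      0       0  -103/3 ]
R3 <-> R4   (pivot in column 3 was zero)
[ 1  -1       2 ]
[ 0  -3      17 ]
[ 0   0  -103/3 ]
[ 0   0       0 ]
Row echelon form:
[ 1  -1       2 ]
[ 0  -3      17 ]
[ 0   0  -103/3 ]
[ 0   0       0 ]
Nonzero rows / pivot columns: 3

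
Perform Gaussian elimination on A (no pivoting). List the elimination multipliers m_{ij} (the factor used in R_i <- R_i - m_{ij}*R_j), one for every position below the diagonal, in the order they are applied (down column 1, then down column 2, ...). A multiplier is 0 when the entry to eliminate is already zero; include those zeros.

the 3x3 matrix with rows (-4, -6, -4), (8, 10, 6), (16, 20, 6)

multipliers: -2, -4, 2

Forward elimination:
R2 <- R2 - (-2)*R1:  [  0  -2  -2 ]
R3 <- R3 - (-4)*R1:  [   0   -4  -10 ]
R3 <- R3 - (2)*R2:  [  0   0  -6 ]
Multipliers (in order of application): m_{21} = -2, m_{31} = -4, m_{32} = 2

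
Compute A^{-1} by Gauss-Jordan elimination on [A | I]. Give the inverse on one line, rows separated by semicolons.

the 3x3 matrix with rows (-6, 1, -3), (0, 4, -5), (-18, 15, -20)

inverse = [5/96 25/96 -7/96; -15/16 -11/16 5/16; -3/4 -3/4 1/4]

Gauss-Jordan on [A | I]:
R1 <- (1/-6)*R1:  [    1  -1/6   1/2  |  -1/6     0     0 ]
R3 <- R3 - (-18)*R1:  [   0   12  -11  |   -3    0    1 ]
R2 <- (1/4)*R2:  [    0     1  -5/4  |     0   1/4     0 ]
R1 <- R1 - (-1/6)*R2:  [    1     0  7/24  |  -1/6  1/24     0 ]
R3 <- R3 - (12)*R2:  [  0   0   4  |  -3  -3   1 ]
R3 <- (1/4)*R3:  [    0     0     1  |  -3/4  -3/4   1/4 ]
R1 <- R1 - (7/24)*R3:  [     1      0      0  |   5/96  25/96  -7/96 ]
R2 <- R2 - (-5/4)*R3:  [      0       1       0  |  -15/16  -11/16    5/16 ]
Right block of [I | A^{-1}] is the inverse:
[   5/96   25/96  -7/96 ]
[ -15/16  -11/16   5/16 ]
[   -3/4    -3/4    1/4 ]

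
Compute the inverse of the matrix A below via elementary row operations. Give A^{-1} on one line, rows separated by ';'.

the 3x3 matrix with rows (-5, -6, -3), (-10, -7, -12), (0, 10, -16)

inverse = [58/25 -63/50 51/100; -8/5 4/5 -3/10; -1 1/2 -1/4]

Gauss-Jordan on [A | I]:
R1 <- (1/-5)*R1:  [    1   6/5   3/5  |  -1/5     0     0 ]
R2 <- R2 - (-10)*R1:  [  0   5  -6  |  -2   1   0 ]
R2 <- (1/5)*R2:  [    0     1  -6/5  |  -2/5   1/5     0 ]
R1 <- R1 - (6/5)*R2:  [     1      0  51/25  |   7/25  -6/25      0 ]
R3 <- R3 - (10)*R2:  [  0   0  -4  |   4  -2   1 ]
R3 <- (1/-4)*R3:  [    0     0     1  |    -1   1/2  -1/4 ]
R1 <- R1 - (51/25)*R3:  [      1       0       0  |   58/25  -63/50  51/100 ]
R2 <- R2 - (-6/5)*R3:  [     0      1      0  |   -8/5    4/5  -3/10 ]
Right block of [I | A^{-1}] is the inverse:
[ 58/25  -63/50  51/100 ]
[  -8/5     4/5   -3/10 ]
[    -1     1/2    -1/4 ]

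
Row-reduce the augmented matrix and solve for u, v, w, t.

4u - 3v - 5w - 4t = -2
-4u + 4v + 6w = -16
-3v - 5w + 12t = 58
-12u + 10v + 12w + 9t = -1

Forward elimination on [A|b]:
R2 <- R2 - (-1)*R1:  [   0    1    1   -4  -18 ]
R4 <- R4 - (-3)*R1:  [  0   1  -3  -3  -7 ]
R3 <- R3 - (-3)*R2:  [  0   0  -2   0   4 ]
R4 <- R4 - (1)*R2:  [  0   0  -4   1  11 ]
R4 <- R4 - (2)*R3:  [ 0  0  0  1  3 ]
Row echelon form:
[ 4  -3  -5  -4  |   -2 ]
[ 0   1   1  -4  |  -18 ]
[ 0   0  -2   0  |    4 ]
[ 0   0   0   1  |    3 ]
Back-substitution:
t = (3) / 1 = 3
w = (4) / -2 = -2
v = (-18 - (1)*(-2) - (-4)*(3)) / 1 = -4
u = (-2 - (-3)*(-4) - (-5)*(-2) - (-4)*(3)) / 4 = -3

(-3, -4, -2, 3)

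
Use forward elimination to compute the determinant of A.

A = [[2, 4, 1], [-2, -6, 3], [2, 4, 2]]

Forward elimination:
R2 <- R2 - (-1)*R1:  [  0  -2   4 ]
R3 <- R3 - (1)*R1:  [ 0  0  1 ]
Upper-triangular form:
[ 2   4  1 ]
[ 0  -2  4 ]
[ 0   0  1 ]
det(A) = (-1)^0 * (2) * (-2) * (1) = -4  (0 row swaps -> sign +1)

det(A) = -4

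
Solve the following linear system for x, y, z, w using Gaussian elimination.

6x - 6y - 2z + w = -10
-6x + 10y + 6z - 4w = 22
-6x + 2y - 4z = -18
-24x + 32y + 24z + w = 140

(1, 2, 4, 4)

Forward elimination on [A|b]:
R2 <- R2 - (-1)*R1:  [  0   4   4  -3  12 ]
R3 <- R3 - (-1)*R1:  [   0   -4   -6    1  -28 ]
R4 <- R4 - (-4)*R1:  [   0    8   16    5  100 ]
R3 <- R3 - (-1)*R2:  [   0    0   -2   -2  -16 ]
R4 <- R4 - (2)*R2:  [  0   0   8  11  76 ]
R4 <- R4 - (-4)*R3:  [  0   0   0   3  12 ]
Row echelon form:
[ 6  -6  -2   1  |  -10 ]
[ 0   4   4  -3  |   12 ]
[ 0   0  -2  -2  |  -16 ]
[ 0   0   0   3  |   12 ]
Back-substitution:
w = (12) / 3 = 4
z = (-16 - (-2)*(4)) / -2 = 4
y = (12 - (4)*(4) - (-3)*(4)) / 4 = 2
x = (-10 - (-6)*(2) - (-2)*(4) - (1)*(4)) / 6 = 1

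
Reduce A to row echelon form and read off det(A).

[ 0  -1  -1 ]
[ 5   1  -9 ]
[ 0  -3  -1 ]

Forward elimination:
R1 <-> R2   (pivot in column 1 was zero)
[ 5   1  -9 ]
[ 0  -1  -1 ]
[ 0  -3  -1 ]
R3 <- R3 - (3)*R2:  [ 0  0  2 ]
Upper-triangular form:
[ 5   1  -9 ]
[ 0  -1  -1 ]
[ 0   0   2 ]
det(A) = (-1)^1 * (5) * (-1) * (2) = 10  (1 row swap -> sign -1)

det(A) = 10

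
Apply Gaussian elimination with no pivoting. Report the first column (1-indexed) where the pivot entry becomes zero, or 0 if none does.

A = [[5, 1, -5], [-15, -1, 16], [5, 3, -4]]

first zero-pivot column = 3

Naive forward elimination:
R2 <- R2 - (-3)*R1:  [ 0  2  1 ]
R3 <- R3 - (1)*R1:  [ 0  2  1 ]
R3 <- R3 - (1)*R2:  [ 0  0  0 ]
Matrix at this point:
[ 5  1  -5 ]
[ 0  2   1 ]
[ 0  0   0 ]
Pivot entry (3,3) in the last row is zero and there are no rows below to swap with -> zero pivot in column 3 (A is singular).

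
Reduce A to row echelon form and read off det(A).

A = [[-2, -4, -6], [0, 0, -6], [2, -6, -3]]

det(A) = 120

Forward elimination:
R3 <- R3 - (-1)*R1:  [   0  -10   -9 ]
R2 <-> R3   (pivot in column 2 was zero)
[ -2   -4  -6 ]
[  0  -10  -9 ]
[  0    0  -6 ]
Upper-triangular form:
[ -2   -4  -6 ]
[  0  -10  -9 ]
[  0    0  -6 ]
det(A) = (-1)^1 * (-2) * (-10) * (-6) = 120  (1 row swap -> sign -1)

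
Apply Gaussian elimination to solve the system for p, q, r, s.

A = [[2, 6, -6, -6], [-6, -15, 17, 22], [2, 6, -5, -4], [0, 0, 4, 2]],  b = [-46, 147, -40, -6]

Forward elimination on [A|b]:
R2 <- R2 - (-3)*R1:  [  0   3  -1   4   9 ]
R3 <- R3 - (1)*R1:  [ 0  0  1  2  6 ]
R4 <- R4 - (4)*R3:  [   0    0    0   -6  -30 ]
Row echelon form:
[ 2  6  -6  -6  |  -46 ]
[ 0  3  -1   4  |    9 ]
[ 0  0   1   2  |    6 ]
[ 0  0   0  -6  |  -30 ]
Back-substitution:
s = (-30) / -6 = 5
r = (6 - (2)*(5)) / 1 = -4
q = (9 - (-1)*(-4) - (4)*(5)) / 3 = -5
p = (-46 - (6)*(-5) - (-6)*(-4) - (-6)*(5)) / 2 = -5

(-5, -5, -4, 5)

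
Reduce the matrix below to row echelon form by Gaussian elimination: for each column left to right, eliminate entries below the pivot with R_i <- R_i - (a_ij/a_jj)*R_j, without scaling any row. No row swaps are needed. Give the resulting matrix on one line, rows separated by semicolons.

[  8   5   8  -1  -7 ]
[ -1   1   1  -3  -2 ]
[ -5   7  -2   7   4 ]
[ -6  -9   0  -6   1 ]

Forward elimination:
R2 <- R2 - (-1/8)*R1:  [     0   13/8      2  -25/8  -23/8 ]
R3 <- R3 - (-5/8)*R1:  [    0  81/8     3  51/8  -3/8 ]
R4 <- R4 - (-3/4)*R1:  [     0  -21/4      6  -27/4  -17/4 ]
R3 <- R3 - (81/13)*R2:  [       0        0  -123/13   336/13   228/13 ]
R4 <- R4 - (-42/13)*R2:  [       0        0   162/13  -219/13  -176/13 ]
R4 <- R4 - (-54/41)*R3:  [      0       0       0  705/41  392/41 ]
Row echelon form:
[ 8     5        8      -1      -7 ]
[ 0  13/8        2   -25/8   -23/8 ]
[ 0     0  -123/13  336/13  228/13 ]
[ 0     0        0  705/41  392/41 ]

REF = [8 5 8 -1 -7; 0 13/8 2 -25/8 -23/8; 0 0 -123/13 336/13 228/13; 0 0 0 705/41 392/41]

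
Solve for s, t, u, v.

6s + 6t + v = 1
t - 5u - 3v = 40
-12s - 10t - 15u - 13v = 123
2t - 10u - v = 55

(-4, 5, -4, -5)

Forward elimination on [A|b]:
R3 <- R3 - (-2)*R1:  [   0    2  -15  -11  125 ]
R3 <- R3 - (2)*R2:  [  0   0  -5  -5  45 ]
R4 <- R4 - (2)*R2:  [   0    0    0    5  -25 ]
Row echelon form:
[ 6  6   0   1  |    1 ]
[ 0  1  -5  -3  |   40 ]
[ 0  0  -5  -5  |   45 ]
[ 0  0   0   5  |  -25 ]
Back-substitution:
v = (-25) / 5 = -5
u = (45 - (-5)*(-5)) / -5 = -4
t = (40 - (-5)*(-4) - (-3)*(-5)) / 1 = 5
s = (1 - (6)*(5) - (1)*(-5)) / 6 = -4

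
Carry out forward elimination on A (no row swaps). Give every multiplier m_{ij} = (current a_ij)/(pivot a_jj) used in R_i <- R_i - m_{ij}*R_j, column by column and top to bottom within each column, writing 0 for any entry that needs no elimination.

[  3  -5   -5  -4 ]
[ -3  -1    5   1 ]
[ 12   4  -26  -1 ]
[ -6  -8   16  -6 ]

multipliers: -1, 4, -2, -4, 3, -1

Forward elimination:
R2 <- R2 - (-1)*R1:  [  0  -6   0  -3 ]
R3 <- R3 - (4)*R1:  [  0  24  -6  15 ]
R4 <- R4 - (-2)*R1:  [   0  -18    6  -14 ]
R3 <- R3 - (-4)*R2:  [  0   0  -6   3 ]
R4 <- R4 - (3)*R2:  [  0   0   6  -5 ]
R4 <- R4 - (-1)*R3:  [  0   0   0  -2 ]
Multipliers (in order of application): m_{21} = -1, m_{31} = 4, m_{41} = -2, m_{32} = -4, m_{42} = 3, m_{43} = -1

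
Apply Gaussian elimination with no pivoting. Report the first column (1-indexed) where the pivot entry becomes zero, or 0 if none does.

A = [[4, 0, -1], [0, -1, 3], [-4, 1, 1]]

first zero-pivot column = 0

Naive forward elimination:
R3 <- R3 - (-1)*R1:  [ 0  1  0 ]
R3 <- R3 - (-1)*R2:  [ 0  0  3 ]
All pivots nonzero; naive elimination completes without hitting a zero pivot.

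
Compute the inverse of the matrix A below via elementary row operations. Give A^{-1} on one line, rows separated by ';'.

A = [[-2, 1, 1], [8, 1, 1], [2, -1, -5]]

Gauss-Jordan on [A | I]:
R1 <- (1/-2)*R1:  [    1  -1/2  -1/2  |  -1/2     0     0 ]
R2 <- R2 - (8)*R1:  [ 0  5  5  |  4  1  0 ]
R3 <- R3 - (2)*R1:  [  0   0  -4  |   1   0   1 ]
R2 <- (1/5)*R2:  [   0    1    1  |  4/5  1/5    0 ]
R1 <- R1 - (-1/2)*R2:  [     1      0      0  |  -1/10   1/10      0 ]
R3 <- (1/-4)*R3:  [    0     0     1  |  -1/4     0  -1/4 ]
R2 <- R2 - (1)*R3:  [     0      1      0  |  21/20    1/5    1/4 ]
Right block of [I | A^{-1}] is the inverse:
[ -1/10  1/10     0 ]
[ 21/20   1/5   1/4 ]
[  -1/4     0  -1/4 ]

inverse = [-1/10 1/10 0; 21/20 1/5 1/4; -1/4 0 -1/4]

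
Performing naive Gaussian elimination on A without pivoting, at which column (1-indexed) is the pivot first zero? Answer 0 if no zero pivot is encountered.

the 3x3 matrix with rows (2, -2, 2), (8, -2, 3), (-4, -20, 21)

Naive forward elimination:
R2 <- R2 - (4)*R1:  [  0   6  -5 ]
R3 <- R3 - (-2)*R1:  [   0  -24   25 ]
R3 <- R3 - (-4)*R2:  [ 0  0  5 ]
All pivots nonzero; naive elimination completes without hitting a zero pivot.

first zero-pivot column = 0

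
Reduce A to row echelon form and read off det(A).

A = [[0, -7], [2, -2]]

det(A) = 14

Forward elimination:
R1 <-> R2   (pivot in column 1 was zero)
[ 2  -2 ]
[ 0  -7 ]
Upper-triangular form:
[ 2  -2 ]
[ 0  -7 ]
det(A) = (-1)^1 * (2) * (-7) = 14  (1 row swap -> sign -1)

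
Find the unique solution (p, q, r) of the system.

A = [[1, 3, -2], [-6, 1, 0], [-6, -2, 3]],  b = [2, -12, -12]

Forward elimination on [A|b]:
R2 <- R2 - (-6)*R1:  [   0   19  -12    0 ]
R3 <- R3 - (-6)*R1:  [  0  16  -9   0 ]
R3 <- R3 - (16/19)*R2:  [     0      0  21/19      0 ]
Row echelon form:
[ 1   3     -2  |  2 ]
[ 0  19    -12  |  0 ]
[ 0   0  21/19  |  0 ]
Back-substitution:
r = (0) / (21/19) = 0
q = (0 - (-12)*(0)) / 19 = 0
p = (2 - (3)*(0) - (-2)*(0)) / 1 = 2

(2, 0, 0)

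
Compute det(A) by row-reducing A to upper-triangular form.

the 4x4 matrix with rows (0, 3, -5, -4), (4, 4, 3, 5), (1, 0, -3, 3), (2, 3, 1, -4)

Forward elimination:
R1 <-> R2   (pivot in column 1 was zero)
[ 4  4   3   5 ]
[ 0  3  -5  -4 ]
[ 1  0  -3   3 ]
[ 2  3   1  -4 ]
R3 <- R3 - (1/4)*R1:  [     0     -1  -15/4    7/4 ]
R4 <- R4 - (1/2)*R1:  [     0      1   -1/2  -13/2 ]
R3 <- R3 - (-1/3)*R2:  [      0       0  -65/12    5/12 ]
R4 <- R4 - (1/3)*R2:  [     0      0    7/6  -31/6 ]
R4 <- R4 - (-14/65)*R3:  [      0       0       0  -66/13 ]
Upper-triangular form:
[ 4  4       3       5 ]
[ 0  3      -5      -4 ]
[ 0  0  -65/12    5/12 ]
[ 0  0       0  -66/13 ]
det(A) = (-1)^1 * (4) * (3) * (-65/12) * (-66/13) = -330  (1 row swap -> sign -1)

det(A) = -330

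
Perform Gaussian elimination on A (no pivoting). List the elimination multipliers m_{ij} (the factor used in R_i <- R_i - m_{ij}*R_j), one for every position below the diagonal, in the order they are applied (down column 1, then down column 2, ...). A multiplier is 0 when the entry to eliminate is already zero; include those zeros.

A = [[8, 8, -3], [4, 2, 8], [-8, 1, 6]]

multipliers: 1/2, -1, -9/2

Forward elimination:
R2 <- R2 - (1/2)*R1:  [    0    -2  19/2 ]
R3 <- R3 - (-1)*R1:  [ 0  9  3 ]
R3 <- R3 - (-9/2)*R2:  [     0      0  183/4 ]
Multipliers (in order of application): m_{21} = 1/2, m_{31} = -1, m_{32} = -9/2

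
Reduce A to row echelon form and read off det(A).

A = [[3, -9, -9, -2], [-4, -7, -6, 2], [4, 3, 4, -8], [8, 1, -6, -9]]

Forward elimination:
R2 <- R2 - (-4/3)*R1:  [    0   -19   -18  -2/3 ]
R3 <- R3 - (4/3)*R1:  [     0     15     16  -16/3 ]
R4 <- R4 - (8/3)*R1:  [     0     25     18  -11/3 ]
R3 <- R3 - (-15/19)*R2:  [       0        0    34/19  -334/57 ]
R4 <- R4 - (-25/19)*R2:  [       0        0  -108/19  -259/57 ]
R4 <- R4 - (-54/17)*R3:  [        0         0         0  -1181/51 ]
Upper-triangular form:
[ 3   -9     -9        -2 ]
[ 0  -19    -18      -2/3 ]
[ 0    0  34/19   -334/57 ]
[ 0    0      0  -1181/51 ]
det(A) = (-1)^0 * (3) * (-19) * (34/19) * (-1181/51) = 2362  (0 row swaps -> sign +1)

det(A) = 2362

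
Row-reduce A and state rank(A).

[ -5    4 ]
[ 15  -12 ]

Row reduction:
R2 <- R2 - (-3)*R1:  [ 0  0 ]
Row echelon form:
[ -5  4 ]
[  0  0 ]
Nonzero rows / pivot columns: 1

rank(A) = 1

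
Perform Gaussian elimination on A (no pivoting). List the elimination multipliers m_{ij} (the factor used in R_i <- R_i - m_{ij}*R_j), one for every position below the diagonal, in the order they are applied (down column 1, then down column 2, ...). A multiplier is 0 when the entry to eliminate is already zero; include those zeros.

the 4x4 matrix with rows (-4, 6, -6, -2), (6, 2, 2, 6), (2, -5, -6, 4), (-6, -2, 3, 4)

Forward elimination:
R2 <- R2 - (-3/2)*R1:  [  0  11  -7   3 ]
R3 <- R3 - (-1/2)*R1:  [  0  -2  -9   3 ]
R4 <- R4 - (3/2)*R1:  [   0  -11   12    7 ]
R3 <- R3 - (-2/11)*R2:  [       0        0  -113/11    39/11 ]
R4 <- R4 - (-1)*R2:  [  0   0   5  10 ]
R4 <- R4 - (-55/113)*R3:  [        0         0         0  1325/113 ]
Multipliers (in order of application): m_{21} = -3/2, m_{31} = -1/2, m_{41} = 3/2, m_{32} = -2/11, m_{42} = -1, m_{43} = -55/113

multipliers: -3/2, -1/2, 3/2, -2/11, -1, -55/113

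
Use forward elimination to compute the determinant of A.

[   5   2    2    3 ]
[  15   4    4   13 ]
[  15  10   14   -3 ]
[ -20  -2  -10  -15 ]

det(A) = -40

Forward elimination:
R2 <- R2 - (3)*R1:  [  0  -2  -2   4 ]
R3 <- R3 - (3)*R1:  [   0    4    8  -12 ]
R4 <- R4 - (-4)*R1:  [  0   6  -2  -3 ]
R3 <- R3 - (-2)*R2:  [  0   0   4  -4 ]
R4 <- R4 - (-3)*R2:  [  0   0  -8   9 ]
R4 <- R4 - (-2)*R3:  [ 0  0  0  1 ]
Upper-triangular form:
[ 5   2   2   3 ]
[ 0  -2  -2   4 ]
[ 0   0   4  -4 ]
[ 0   0   0   1 ]
det(A) = (-1)^0 * (5) * (-2) * (4) * (1) = -40  (0 row swaps -> sign +1)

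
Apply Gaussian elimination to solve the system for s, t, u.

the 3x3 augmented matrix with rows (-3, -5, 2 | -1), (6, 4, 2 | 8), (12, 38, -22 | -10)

(1, 0, 1)

Forward elimination on [A|b]:
R2 <- R2 - (-2)*R1:  [  0  -6   6   6 ]
R3 <- R3 - (-4)*R1:  [   0   18  -14  -14 ]
R3 <- R3 - (-3)*R2:  [ 0  0  4  4 ]
Row echelon form:
[ -3  -5  2  |  -1 ]
[  0  -6  6  |   6 ]
[  0   0  4  |   4 ]
Back-substitution:
u = (4) / 4 = 1
t = (6 - (6)*(1)) / -6 = 0
s = (-1 - (-5)*(0) - (2)*(1)) / -3 = 1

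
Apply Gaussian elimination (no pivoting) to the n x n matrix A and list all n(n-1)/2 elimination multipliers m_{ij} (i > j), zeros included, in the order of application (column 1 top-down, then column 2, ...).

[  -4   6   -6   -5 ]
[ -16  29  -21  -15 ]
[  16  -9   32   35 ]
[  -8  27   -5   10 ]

multipliers: 4, -4, 2, 3, 3, 2

Forward elimination:
R2 <- R2 - (4)*R1:  [ 0  5  3  5 ]
R3 <- R3 - (-4)*R1:  [  0  15   8  15 ]
R4 <- R4 - (2)*R1:  [  0  15   7  20 ]
R3 <- R3 - (3)*R2:  [  0   0  -1   0 ]
R4 <- R4 - (3)*R2:  [  0   0  -2   5 ]
R4 <- R4 - (2)*R3:  [ 0  0  0  5 ]
Multipliers (in order of application): m_{21} = 4, m_{31} = -4, m_{41} = 2, m_{32} = 3, m_{42} = 3, m_{43} = 2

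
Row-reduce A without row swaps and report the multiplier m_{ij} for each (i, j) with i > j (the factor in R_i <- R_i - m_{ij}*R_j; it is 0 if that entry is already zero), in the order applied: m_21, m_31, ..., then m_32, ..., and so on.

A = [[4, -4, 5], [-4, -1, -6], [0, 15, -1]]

multipliers: -1, 0, -3

Forward elimination:
R2 <- R2 - (-1)*R1:  [  0  -5  -1 ]
R3: entry in column 1 is already 0 -> m_{31} = 0 (no row operation needed)
R3 <- R3 - (-3)*R2:  [  0   0  -4 ]
Multipliers (in order of application): m_{21} = -1, m_{31} = 0, m_{32} = -3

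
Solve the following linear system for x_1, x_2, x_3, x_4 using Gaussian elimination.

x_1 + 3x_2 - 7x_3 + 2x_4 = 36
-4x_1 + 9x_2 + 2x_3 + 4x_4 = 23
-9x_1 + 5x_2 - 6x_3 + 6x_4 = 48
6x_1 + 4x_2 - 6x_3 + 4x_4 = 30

(-1, 3, -4, 0)

Forward elimination on [A|b]:
R2 <- R2 - (-4)*R1:  [   0   21  -26   12  167 ]
R3 <- R3 - (-9)*R1:  [   0   32  -69   24  372 ]
R4 <- R4 - (6)*R1:  [    0   -14    36    -8  -186 ]
R3 <- R3 - (32/21)*R2:  [       0        0  -617/21     40/7  2468/21 ]
R4 <- R4 - (-2/3)*R2:  [      0       0    56/3       0  -224/3 ]
R4 <- R4 - (-392/617)*R3:  [        0         0         0  2240/617         0 ]
Row echelon form:
[ 1   3       -7         2  |       36 ]
[ 0  21      -26        12  |      167 ]
[ 0   0  -617/21      40/7  |  2468/21 ]
[ 0   0        0  2240/617  |        0 ]
Back-substitution:
x_4 = (0) / (2240/617) = 0
x_3 = (2468/21 - (40/7)*(0)) / (-617/21) = -4
x_2 = (167 - (-26)*(-4) - (12)*(0)) / 21 = 3
x_1 = (36 - (3)*(3) - (-7)*(-4) - (2)*(0)) / 1 = -1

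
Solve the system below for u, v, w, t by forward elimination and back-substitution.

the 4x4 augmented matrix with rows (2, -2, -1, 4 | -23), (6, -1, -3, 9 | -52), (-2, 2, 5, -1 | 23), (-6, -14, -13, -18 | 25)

Forward elimination on [A|b]:
R2 <- R2 - (3)*R1:  [  0   5   0  -3  17 ]
R3 <- R3 - (-1)*R1:  [ 0  0  4  3  0 ]
R4 <- R4 - (-3)*R1:  [   0  -20  -16   -6  -44 ]
R4 <- R4 - (-4)*R2:  [   0    0  -16  -18   24 ]
R4 <- R4 - (-4)*R3:  [  0   0   0  -6  24 ]
Row echelon form:
[ 2  -2  -1   4  |  -23 ]
[ 0   5   0  -3  |   17 ]
[ 0   0   4   3  |    0 ]
[ 0   0   0  -6  |   24 ]
Back-substitution:
t = (24) / -6 = -4
w = (0 - (3)*(-4)) / 4 = 3
v = (17 - (-3)*(-4)) / 5 = 1
u = (-23 - (-2)*(1) - (-1)*(3) - (4)*(-4)) / 2 = -1

(-1, 1, 3, -4)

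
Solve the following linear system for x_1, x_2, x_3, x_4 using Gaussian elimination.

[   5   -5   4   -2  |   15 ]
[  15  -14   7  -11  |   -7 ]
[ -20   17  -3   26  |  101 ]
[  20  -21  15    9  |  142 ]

Forward elimination on [A|b]:
R2 <- R2 - (3)*R1:  [   0    1   -5   -5  -52 ]
R3 <- R3 - (-4)*R1:  [   0   -3   13   18  161 ]
R4 <- R4 - (4)*R1:  [  0  -1  -1  17  82 ]
R3 <- R3 - (-3)*R2:  [  0   0  -2   3   5 ]
R4 <- R4 - (-1)*R2:  [  0   0  -6  12  30 ]
R4 <- R4 - (3)*R3:  [  0   0   0   3  15 ]
Row echelon form:
[ 5  -5   4  -2  |   15 ]
[ 0   1  -5  -5  |  -52 ]
[ 0   0  -2   3  |    5 ]
[ 0   0   0   3  |   15 ]
Back-substitution:
x_4 = (15) / 3 = 5
x_3 = (5 - (3)*(5)) / -2 = 5
x_2 = (-52 - (-5)*(5) - (-5)*(5)) / 1 = -2
x_1 = (15 - (-5)*(-2) - (4)*(5) - (-2)*(5)) / 5 = -1

(-1, -2, 5, 5)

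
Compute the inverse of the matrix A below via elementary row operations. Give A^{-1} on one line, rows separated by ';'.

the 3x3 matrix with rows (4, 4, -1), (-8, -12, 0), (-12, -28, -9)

Gauss-Jordan on [A | I]:
R1 <- (1/4)*R1:  [    1     1  -1/4  |   1/4     0     0 ]
R2 <- R2 - (-8)*R1:  [  0  -4  -2  |   2   1   0 ]
R3 <- R3 - (-12)*R1:  [   0  -16  -12  |    3    0    1 ]
R2 <- (1/-4)*R2:  [    0     1   1/2  |  -1/2  -1/4     0 ]
R1 <- R1 - (1)*R2:  [    1     0  -3/4  |   3/4   1/4     0 ]
R3 <- R3 - (-16)*R2:  [  0   0  -4  |  -5  -4   1 ]
R3 <- (1/-4)*R3:  [    0     0     1  |   5/4     1  -1/4 ]
R1 <- R1 - (-3/4)*R3:  [     1      0      0  |  27/16      1  -3/16 ]
R2 <- R2 - (1/2)*R3:  [    0     1     0  |  -9/8  -3/4   1/8 ]
Right block of [I | A^{-1}] is the inverse:
[ 27/16     1  -3/16 ]
[  -9/8  -3/4    1/8 ]
[   5/4     1   -1/4 ]

inverse = [27/16 1 -3/16; -9/8 -3/4 1/8; 5/4 1 -1/4]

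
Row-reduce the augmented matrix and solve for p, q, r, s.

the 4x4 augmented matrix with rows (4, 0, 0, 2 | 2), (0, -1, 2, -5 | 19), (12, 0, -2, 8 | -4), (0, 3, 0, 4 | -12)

Forward elimination on [A|b]:
R3 <- R3 - (3)*R1:  [   0    0   -2    2  -10 ]
R4 <- R4 - (-3)*R2:  [   0    0    6  -11   45 ]
R4 <- R4 - (-3)*R3:  [  0   0   0  -5  15 ]
Row echelon form:
[ 4   0   0   2  |    2 ]
[ 0  -1   2  -5  |   19 ]
[ 0   0  -2   2  |  -10 ]
[ 0   0   0  -5  |   15 ]
Back-substitution:
s = (15) / -5 = -3
r = (-10 - (2)*(-3)) / -2 = 2
q = (19 - (2)*(2) - (-5)*(-3)) / -1 = 0
p = (2 - (2)*(-3)) / 4 = 2

(2, 0, 2, -3)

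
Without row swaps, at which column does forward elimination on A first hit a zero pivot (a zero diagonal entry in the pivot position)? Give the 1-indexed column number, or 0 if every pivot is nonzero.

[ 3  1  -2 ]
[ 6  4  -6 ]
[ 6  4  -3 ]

Naive forward elimination:
R2 <- R2 - (2)*R1:  [  0   2  -2 ]
R3 <- R3 - (2)*R1:  [ 0  2  1 ]
R3 <- R3 - (1)*R2:  [ 0  0  3 ]
All pivots nonzero; naive elimination completes without hitting a zero pivot.

first zero-pivot column = 0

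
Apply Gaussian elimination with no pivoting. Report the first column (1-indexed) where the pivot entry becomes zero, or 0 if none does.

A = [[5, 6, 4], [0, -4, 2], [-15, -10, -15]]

Naive forward elimination:
R3 <- R3 - (-3)*R1:  [  0   8  -3 ]
R3 <- R3 - (-2)*R2:  [ 0  0  1 ]
All pivots nonzero; naive elimination completes without hitting a zero pivot.

first zero-pivot column = 0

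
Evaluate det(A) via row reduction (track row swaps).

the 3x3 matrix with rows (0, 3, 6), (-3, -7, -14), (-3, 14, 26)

Forward elimination:
R1 <-> R2   (pivot in column 1 was zero)
[ -3  -7  -14 ]
[  0   3    6 ]
[ -3  14   26 ]
R3 <- R3 - (1)*R1:  [  0  21  40 ]
R3 <- R3 - (7)*R2:  [  0   0  -2 ]
Upper-triangular form:
[ -3  -7  -14 ]
[  0   3    6 ]
[  0   0   -2 ]
det(A) = (-1)^1 * (-3) * (3) * (-2) = -18  (1 row swap -> sign -1)

det(A) = -18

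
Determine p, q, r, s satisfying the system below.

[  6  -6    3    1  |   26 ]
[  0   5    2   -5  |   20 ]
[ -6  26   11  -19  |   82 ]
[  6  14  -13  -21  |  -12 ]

Forward elimination on [A|b]:
R3 <- R3 - (-1)*R1:  [   0   20   14  -18  108 ]
R4 <- R4 - (1)*R1:  [   0   20  -16  -22  -38 ]
R3 <- R3 - (4)*R2:  [  0   0   6   2  28 ]
R4 <- R4 - (4)*R2:  [    0     0   -24    -2  -118 ]
R4 <- R4 - (-4)*R3:  [  0   0   0   6  -6 ]
Row echelon form:
[ 6  -6  3   1  |  26 ]
[ 0   5  2  -5  |  20 ]
[ 0   0  6   2  |  28 ]
[ 0   0  0   6  |  -6 ]
Back-substitution:
s = (-6) / 6 = -1
r = (28 - (2)*(-1)) / 6 = 5
q = (20 - (2)*(5) - (-5)*(-1)) / 5 = 1
p = (26 - (-6)*(1) - (3)*(5) - (1)*(-1)) / 6 = 3

(3, 1, 5, -1)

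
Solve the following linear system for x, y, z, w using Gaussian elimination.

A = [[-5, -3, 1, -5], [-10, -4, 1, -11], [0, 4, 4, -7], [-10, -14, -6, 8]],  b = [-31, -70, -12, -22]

(3, 0, 4, 4)

Forward elimination on [A|b]:
R2 <- R2 - (2)*R1:  [  0   2  -1  -1  -8 ]
R4 <- R4 - (2)*R1:  [  0  -8  -8  18  40 ]
R3 <- R3 - (2)*R2:  [  0   0   6  -5   4 ]
R4 <- R4 - (-4)*R2:  [   0    0  -12   14    8 ]
R4 <- R4 - (-2)*R3:  [  0   0   0   4  16 ]
Row echelon form:
[ -5  -3   1  -5  |  -31 ]
[  0   2  -1  -1  |   -8 ]
[  0   0   6  -5  |    4 ]
[  0   0   0   4  |   16 ]
Back-substitution:
w = (16) / 4 = 4
z = (4 - (-5)*(4)) / 6 = 4
y = (-8 - (-1)*(4) - (-1)*(4)) / 2 = 0
x = (-31 - (-3)*(0) - (1)*(4) - (-5)*(4)) / -5 = 3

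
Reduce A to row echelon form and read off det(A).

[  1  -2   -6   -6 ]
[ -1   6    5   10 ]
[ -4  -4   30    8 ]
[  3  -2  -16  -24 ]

Forward elimination:
R2 <- R2 - (-1)*R1:  [  0   4  -1   4 ]
R3 <- R3 - (-4)*R1:  [   0  -12    6  -16 ]
R4 <- R4 - (3)*R1:  [  0   4   2  -6 ]
R3 <- R3 - (-3)*R2:  [  0   0   3  -4 ]
R4 <- R4 - (1)*R2:  [   0    0    3  -10 ]
R4 <- R4 - (1)*R3:  [  0   0   0  -6 ]
Upper-triangular form:
[ 1  -2  -6  -6 ]
[ 0   4  -1   4 ]
[ 0   0   3  -4 ]
[ 0   0   0  -6 ]
det(A) = (-1)^0 * (1) * (4) * (3) * (-6) = -72  (0 row swaps -> sign +1)

det(A) = -72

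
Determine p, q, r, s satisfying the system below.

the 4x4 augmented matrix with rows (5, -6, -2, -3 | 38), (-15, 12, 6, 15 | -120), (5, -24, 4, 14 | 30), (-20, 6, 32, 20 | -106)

Forward elimination on [A|b]:
R2 <- R2 - (-3)*R1:  [  0  -6   0   6  -6 ]
R3 <- R3 - (1)*R1:  [   0  -18    6   17   -8 ]
R4 <- R4 - (-4)*R1:  [   0  -18   24    8   46 ]
R3 <- R3 - (3)*R2:  [  0   0   6  -1  10 ]
R4 <- R4 - (3)*R2:  [   0    0   24  -10   64 ]
R4 <- R4 - (4)*R3:  [  0   0   0  -6  24 ]
Row echelon form:
[ 5  -6  -2  -3  |  38 ]
[ 0  -6   0   6  |  -6 ]
[ 0   0   6  -1  |  10 ]
[ 0   0   0  -6  |  24 ]
Back-substitution:
s = (24) / -6 = -4
r = (10 - (-1)*(-4)) / 6 = 1
q = (-6 - (6)*(-4)) / -6 = -3
p = (38 - (-6)*(-3) - (-2)*(1) - (-3)*(-4)) / 5 = 2

(2, -3, 1, -4)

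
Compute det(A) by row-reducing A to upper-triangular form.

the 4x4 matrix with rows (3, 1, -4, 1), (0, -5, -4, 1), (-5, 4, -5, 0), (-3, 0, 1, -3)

det(A) = -597

Forward elimination:
R3 <- R3 - (-5/3)*R1:  [     0   17/3  -35/3    5/3 ]
R4 <- R4 - (-1)*R1:  [  0   1  -3  -2 ]
R3 <- R3 - (-17/15)*R2:  [     0      0  -81/5   14/5 ]
R4 <- R4 - (-1/5)*R2:  [     0      0  -19/5   -9/5 ]
R4 <- R4 - (19/81)*R3:  [       0        0        0  -199/81 ]
Upper-triangular form:
[ 3   1     -4        1 ]
[ 0  -5     -4        1 ]
[ 0   0  -81/5     14/5 ]
[ 0   0      0  -199/81 ]
det(A) = (-1)^0 * (3) * (-5) * (-81/5) * (-199/81) = -597  (0 row swaps -> sign +1)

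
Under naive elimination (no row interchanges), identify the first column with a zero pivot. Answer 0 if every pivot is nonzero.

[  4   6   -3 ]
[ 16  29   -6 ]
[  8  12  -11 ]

Naive forward elimination:
R2 <- R2 - (4)*R1:  [ 0  5  6 ]
R3 <- R3 - (2)*R1:  [  0   0  -5 ]
All pivots nonzero; naive elimination completes without hitting a zero pivot.

first zero-pivot column = 0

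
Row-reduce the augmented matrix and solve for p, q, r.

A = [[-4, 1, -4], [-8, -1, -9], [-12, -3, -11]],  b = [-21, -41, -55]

(3, -1, 2)

Forward elimination on [A|b]:
R2 <- R2 - (2)*R1:  [  0  -3  -1   1 ]
R3 <- R3 - (3)*R1:  [  0  -6   1   8 ]
R3 <- R3 - (2)*R2:  [ 0  0  3  6 ]
Row echelon form:
[ -4   1  -4  |  -21 ]
[  0  -3  -1  |    1 ]
[  0   0   3  |    6 ]
Back-substitution:
r = (6) / 3 = 2
q = (1 - (-1)*(2)) / -3 = -1
p = (-21 - (1)*(-1) - (-4)*(2)) / -4 = 3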